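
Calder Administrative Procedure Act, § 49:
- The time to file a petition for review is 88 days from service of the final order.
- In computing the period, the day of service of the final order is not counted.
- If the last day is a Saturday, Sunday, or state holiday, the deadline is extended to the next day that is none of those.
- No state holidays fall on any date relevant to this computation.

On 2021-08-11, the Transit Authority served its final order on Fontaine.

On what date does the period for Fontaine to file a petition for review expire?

November 8, 2021

88 days after 2021-08-11 is November 7, 2021.
November 7, 2021 is Sunday. The next qualifying day is November 8, 2021.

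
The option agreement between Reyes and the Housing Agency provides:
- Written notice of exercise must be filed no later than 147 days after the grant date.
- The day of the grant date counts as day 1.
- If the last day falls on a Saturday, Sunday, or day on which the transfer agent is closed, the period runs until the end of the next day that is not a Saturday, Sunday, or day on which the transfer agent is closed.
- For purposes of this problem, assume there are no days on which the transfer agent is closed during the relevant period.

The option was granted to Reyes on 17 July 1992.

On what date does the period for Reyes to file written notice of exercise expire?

Counting 17 July 1992 as day 1, day 147 is December 10, 1992.
December 10, 1992 is a Thursday and not a day on which the transfer agent is closed, so no extension applies.

December 10, 1992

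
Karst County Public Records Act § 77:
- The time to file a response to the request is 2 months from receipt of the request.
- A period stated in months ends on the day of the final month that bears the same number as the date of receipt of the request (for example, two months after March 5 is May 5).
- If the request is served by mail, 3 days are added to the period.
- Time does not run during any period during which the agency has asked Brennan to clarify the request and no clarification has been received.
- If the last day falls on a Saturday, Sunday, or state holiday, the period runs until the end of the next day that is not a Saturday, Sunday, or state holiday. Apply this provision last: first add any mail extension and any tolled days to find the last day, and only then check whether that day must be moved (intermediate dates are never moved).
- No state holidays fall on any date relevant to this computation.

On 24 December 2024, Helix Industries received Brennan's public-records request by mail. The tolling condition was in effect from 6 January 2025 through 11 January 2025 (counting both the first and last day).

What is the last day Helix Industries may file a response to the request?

March 5, 2025

2 months after 24 December 2024 is February 24, 2025.
Service was by mail, adding 3 days: February 24, 2025 + 3 days = February 27, 2025.
From January 6, 2025 through January 11, 2025 inclusive is 6 days; tolling adds 6 days: February 27, 2025 + 6 days = March 5, 2025.
March 5, 2025 is a Wednesday and not a state holiday, so no extension applies.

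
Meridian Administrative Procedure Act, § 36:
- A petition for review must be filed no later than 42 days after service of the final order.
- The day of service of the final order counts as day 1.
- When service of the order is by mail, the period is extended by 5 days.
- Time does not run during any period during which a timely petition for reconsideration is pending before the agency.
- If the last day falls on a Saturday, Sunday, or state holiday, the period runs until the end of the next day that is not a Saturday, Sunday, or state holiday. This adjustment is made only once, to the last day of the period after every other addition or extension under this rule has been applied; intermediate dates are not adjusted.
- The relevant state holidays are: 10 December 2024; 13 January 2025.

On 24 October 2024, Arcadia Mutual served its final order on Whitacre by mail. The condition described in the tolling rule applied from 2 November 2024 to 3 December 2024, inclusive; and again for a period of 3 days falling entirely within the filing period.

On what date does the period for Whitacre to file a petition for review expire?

January 14, 2025

Counting 24 October 2024 as day 1, day 42 is December 4, 2024.
Service was by mail, adding 5 days: December 4, 2024 + 5 days = December 9, 2024.
From November 2, 2024 through December 3, 2024 inclusive is 32 days; tolling adds 32 days: December 9, 2024 + 32 days = January 10, 2025.
Tolling adds 3 days: January 10, 2025 + 3 days = January 13, 2025.
January 13, 2025 is a listed holiday. The next qualifying day is January 14, 2025.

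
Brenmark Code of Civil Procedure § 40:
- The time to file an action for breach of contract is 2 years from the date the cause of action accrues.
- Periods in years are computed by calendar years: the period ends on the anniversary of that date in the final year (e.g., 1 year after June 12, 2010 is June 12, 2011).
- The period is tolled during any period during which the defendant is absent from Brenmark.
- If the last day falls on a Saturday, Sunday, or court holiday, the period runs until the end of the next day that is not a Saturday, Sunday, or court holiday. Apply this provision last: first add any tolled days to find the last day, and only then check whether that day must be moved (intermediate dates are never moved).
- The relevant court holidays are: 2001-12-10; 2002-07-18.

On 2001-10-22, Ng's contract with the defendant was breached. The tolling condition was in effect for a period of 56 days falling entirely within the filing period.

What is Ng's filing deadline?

2 years after 2001-10-22 is October 22, 2003.
Tolling adds 56 days: October 22, 2003 + 56 days = December 17, 2003.
December 17, 2003 is a Wednesday and not a court holiday, so no extension applies.

December 17, 2003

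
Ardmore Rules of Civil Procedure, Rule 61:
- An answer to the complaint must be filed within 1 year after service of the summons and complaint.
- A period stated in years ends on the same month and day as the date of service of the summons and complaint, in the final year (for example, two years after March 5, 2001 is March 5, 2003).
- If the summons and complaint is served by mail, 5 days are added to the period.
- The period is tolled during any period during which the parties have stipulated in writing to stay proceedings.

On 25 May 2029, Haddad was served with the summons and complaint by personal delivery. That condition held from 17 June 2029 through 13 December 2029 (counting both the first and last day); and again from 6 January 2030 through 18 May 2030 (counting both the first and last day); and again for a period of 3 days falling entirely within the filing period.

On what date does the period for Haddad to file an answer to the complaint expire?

1 year after 25 May 2029 is May 25, 2030.
Service was not by mail, so no mail extension applies.
From June 17, 2029 through December 13, 2029 inclusive is 180 days; tolling adds 180 days: May 25, 2030 + 180 days = November 21, 2030.
From January 6, 2030 through May 18, 2030 inclusive is 133 days; tolling adds 133 days: November 21, 2030 + 133 days = April 3, 2031.
Tolling adds 3 days: April 3, 2031 + 3 days = April 6, 2031.

April 6, 2031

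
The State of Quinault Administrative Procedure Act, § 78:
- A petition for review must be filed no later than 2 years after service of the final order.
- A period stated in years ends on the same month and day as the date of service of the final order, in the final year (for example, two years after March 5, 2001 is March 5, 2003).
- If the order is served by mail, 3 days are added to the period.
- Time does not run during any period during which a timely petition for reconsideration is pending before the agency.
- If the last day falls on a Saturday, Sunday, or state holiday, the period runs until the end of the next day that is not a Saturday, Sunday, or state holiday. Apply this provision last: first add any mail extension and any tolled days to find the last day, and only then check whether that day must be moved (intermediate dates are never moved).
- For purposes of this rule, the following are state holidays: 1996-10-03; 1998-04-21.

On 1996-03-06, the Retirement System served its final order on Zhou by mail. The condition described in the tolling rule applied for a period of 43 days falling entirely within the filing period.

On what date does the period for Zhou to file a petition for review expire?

April 22, 1998

2 years after 1996-03-06 is March 6, 1998.
Service was by mail, adding 3 days: March 6, 1998 + 3 days = March 9, 1998.
Tolling adds 43 days: March 9, 1998 + 43 days = April 21, 1998.
April 21, 1998 is a listed holiday. The next qualifying day is April 22, 1998.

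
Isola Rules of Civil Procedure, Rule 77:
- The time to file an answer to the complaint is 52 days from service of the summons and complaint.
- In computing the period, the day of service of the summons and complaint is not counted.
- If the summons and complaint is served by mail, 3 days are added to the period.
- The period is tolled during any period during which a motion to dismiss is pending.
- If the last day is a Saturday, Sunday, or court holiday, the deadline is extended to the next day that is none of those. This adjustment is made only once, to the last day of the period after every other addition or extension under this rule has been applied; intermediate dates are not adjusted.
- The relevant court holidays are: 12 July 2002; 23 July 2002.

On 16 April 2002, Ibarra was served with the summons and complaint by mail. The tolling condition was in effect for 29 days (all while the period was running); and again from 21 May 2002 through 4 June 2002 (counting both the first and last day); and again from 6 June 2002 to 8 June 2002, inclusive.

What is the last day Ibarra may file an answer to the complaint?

52 days after 16 April 2002 is June 7, 2002.
Service was by mail, adding 3 days: June 7, 2002 + 3 days = June 10, 2002.
Tolling adds 29 days: June 10, 2002 + 29 days = July 9, 2002.
From May 21, 2002 through June 4, 2002 inclusive is 15 days; tolling adds 15 days: July 9, 2002 + 15 days = July 24, 2002.
From June 6, 2002 through June 8, 2002 inclusive is 3 days; tolling adds 3 days: July 24, 2002 + 3 days = July 27, 2002.
July 27, 2002 is Saturday; July 28, 2002 is Sunday. The next qualifying day is July 29, 2002.

July 29, 2002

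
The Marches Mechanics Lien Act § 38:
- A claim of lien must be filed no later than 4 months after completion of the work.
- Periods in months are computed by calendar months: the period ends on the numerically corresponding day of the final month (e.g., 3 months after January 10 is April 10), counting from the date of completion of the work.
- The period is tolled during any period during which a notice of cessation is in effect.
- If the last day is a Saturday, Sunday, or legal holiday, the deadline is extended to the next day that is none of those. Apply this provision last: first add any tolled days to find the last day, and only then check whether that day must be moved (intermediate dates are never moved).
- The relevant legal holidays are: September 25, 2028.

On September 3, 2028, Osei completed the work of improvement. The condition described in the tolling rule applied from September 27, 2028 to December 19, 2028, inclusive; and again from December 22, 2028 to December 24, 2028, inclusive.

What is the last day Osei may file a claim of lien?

4 months after September 3, 2028 is January 3, 2029.
From September 27, 2028 through December 19, 2028 inclusive is 84 days; tolling adds 84 days: January 3, 2029 + 84 days = March 28, 2029.
From December 22, 2028 through December 24, 2028 inclusive is 3 days; tolling adds 3 days: March 28, 2029 + 3 days = March 31, 2029.
March 31, 2029 is Saturday; April 1, 2029 is Sunday. The next qualifying day is April 2, 2029.

April 2, 2029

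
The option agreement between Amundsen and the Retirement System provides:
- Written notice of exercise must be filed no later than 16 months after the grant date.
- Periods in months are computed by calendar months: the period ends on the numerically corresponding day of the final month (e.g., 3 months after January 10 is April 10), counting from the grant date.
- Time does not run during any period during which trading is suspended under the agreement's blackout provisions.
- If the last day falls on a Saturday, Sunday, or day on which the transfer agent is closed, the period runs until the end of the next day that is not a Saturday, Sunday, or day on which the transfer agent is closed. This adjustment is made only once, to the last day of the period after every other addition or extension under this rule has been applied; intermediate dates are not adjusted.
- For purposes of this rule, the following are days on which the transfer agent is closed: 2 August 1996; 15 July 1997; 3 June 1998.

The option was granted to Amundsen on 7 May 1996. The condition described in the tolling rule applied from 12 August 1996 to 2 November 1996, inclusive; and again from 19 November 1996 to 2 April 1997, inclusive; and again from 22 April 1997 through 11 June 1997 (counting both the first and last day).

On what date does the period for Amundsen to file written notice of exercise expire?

June 4, 1998

16 months after 7 May 1996 is September 7, 1997.
From August 12, 1996 through November 2, 1996 inclusive is 83 days; tolling adds 83 days: September 7, 1997 + 83 days = November 29, 1997.
From November 19, 1996 through April 2, 1997 inclusive is 135 days; tolling adds 135 days: November 29, 1997 + 135 days = April 13, 1998.
From April 22, 1997 through June 11, 1997 inclusive is 51 days; tolling adds 51 days: April 13, 1998 + 51 days = June 3, 1998.
June 3, 1998 is a listed holiday. The next qualifying day is June 4, 1998.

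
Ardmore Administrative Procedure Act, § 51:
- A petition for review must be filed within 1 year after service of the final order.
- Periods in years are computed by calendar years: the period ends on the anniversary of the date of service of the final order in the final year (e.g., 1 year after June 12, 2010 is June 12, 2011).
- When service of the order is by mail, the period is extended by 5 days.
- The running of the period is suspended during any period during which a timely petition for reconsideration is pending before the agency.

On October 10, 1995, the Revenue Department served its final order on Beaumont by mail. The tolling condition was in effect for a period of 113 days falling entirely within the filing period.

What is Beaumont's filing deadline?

1 year after October 10, 1995 is October 10, 1996.
Service was by mail, adding 5 days: October 10, 1996 + 5 days = October 15, 1996.
Tolling adds 113 days: October 15, 1996 + 113 days = February 5, 1997.

February 5, 1997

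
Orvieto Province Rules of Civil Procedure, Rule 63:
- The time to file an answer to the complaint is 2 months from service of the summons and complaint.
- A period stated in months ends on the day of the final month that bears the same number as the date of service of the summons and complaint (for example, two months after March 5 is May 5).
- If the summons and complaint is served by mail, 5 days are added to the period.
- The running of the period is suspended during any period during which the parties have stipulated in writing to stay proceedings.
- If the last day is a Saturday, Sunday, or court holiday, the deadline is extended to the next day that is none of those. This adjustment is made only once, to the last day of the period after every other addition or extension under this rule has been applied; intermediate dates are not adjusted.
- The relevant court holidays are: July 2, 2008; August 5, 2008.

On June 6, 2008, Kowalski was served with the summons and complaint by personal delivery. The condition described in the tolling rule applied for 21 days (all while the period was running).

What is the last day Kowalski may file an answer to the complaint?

2 months after June 6, 2008 is August 6, 2008.
Service was not by mail, so no mail extension applies.
Tolling adds 21 days: August 6, 2008 + 21 days = August 27, 2008.
August 27, 2008 is a Wednesday and not a court holiday, so no extension applies.

August 27, 2008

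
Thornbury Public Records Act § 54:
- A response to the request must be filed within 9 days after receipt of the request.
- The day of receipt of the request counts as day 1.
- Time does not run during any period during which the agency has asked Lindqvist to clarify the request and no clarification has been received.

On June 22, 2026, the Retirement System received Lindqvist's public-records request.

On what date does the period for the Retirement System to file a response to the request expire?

Counting June 22, 2026 as day 1, day 9 is June 30, 2026.

June 30, 2026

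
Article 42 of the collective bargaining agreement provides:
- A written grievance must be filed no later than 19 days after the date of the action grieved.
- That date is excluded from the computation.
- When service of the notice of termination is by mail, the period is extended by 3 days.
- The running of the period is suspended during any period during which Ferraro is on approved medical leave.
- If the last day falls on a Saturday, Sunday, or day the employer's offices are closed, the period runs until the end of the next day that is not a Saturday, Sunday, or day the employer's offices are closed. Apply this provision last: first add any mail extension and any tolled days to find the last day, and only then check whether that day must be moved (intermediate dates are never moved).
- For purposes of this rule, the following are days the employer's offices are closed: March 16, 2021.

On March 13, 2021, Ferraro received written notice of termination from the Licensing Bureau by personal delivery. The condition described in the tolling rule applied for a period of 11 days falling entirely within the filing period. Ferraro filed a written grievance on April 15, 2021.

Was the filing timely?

No

19 days after March 13, 2021 is April 1, 2021.
Service was not by mail, so no mail extension applies.
Tolling adds 11 days: April 1, 2021 + 11 days = April 12, 2021.
April 12, 2021 is a Monday and not a day the employer's offices are closed, so no extension applies.
The deadline is April 12, 2021; the filing on April 15, 2021 is after that date.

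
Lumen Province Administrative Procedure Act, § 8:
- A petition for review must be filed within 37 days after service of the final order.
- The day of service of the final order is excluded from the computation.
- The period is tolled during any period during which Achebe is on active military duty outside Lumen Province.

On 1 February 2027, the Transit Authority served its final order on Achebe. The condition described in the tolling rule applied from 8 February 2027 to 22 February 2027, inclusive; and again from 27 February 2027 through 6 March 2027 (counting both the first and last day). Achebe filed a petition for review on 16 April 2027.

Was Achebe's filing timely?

37 days after 1 February 2027 is March 10, 2027.
From February 8, 2027 through February 22, 2027 inclusive is 15 days; tolling adds 15 days: March 10, 2027 + 15 days = March 25, 2027.
From February 27, 2027 through March 6, 2027 inclusive is 8 days; tolling adds 8 days: March 25, 2027 + 8 days = April 2, 2027.
The deadline is April 2, 2027; the filing on April 16, 2027 is after that date.

No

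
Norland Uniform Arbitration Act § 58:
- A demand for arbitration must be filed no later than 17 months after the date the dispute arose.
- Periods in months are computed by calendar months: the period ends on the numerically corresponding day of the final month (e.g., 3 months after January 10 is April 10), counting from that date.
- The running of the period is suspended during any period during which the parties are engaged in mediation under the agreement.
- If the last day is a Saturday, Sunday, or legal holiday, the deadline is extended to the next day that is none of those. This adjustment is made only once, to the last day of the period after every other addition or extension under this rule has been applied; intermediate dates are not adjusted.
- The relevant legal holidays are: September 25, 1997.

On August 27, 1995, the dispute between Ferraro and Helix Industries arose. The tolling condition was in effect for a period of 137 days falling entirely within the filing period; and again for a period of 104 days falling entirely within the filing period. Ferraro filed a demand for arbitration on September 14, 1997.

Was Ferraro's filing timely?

17 months after August 27, 1995 is January 27, 1997.
Tolling adds 137 days: January 27, 1997 + 137 days = June 13, 1997.
Tolling adds 104 days: June 13, 1997 + 104 days = September 25, 1997.
September 25, 1997 is a listed holiday. The next qualifying day is September 26, 1997.
The deadline is September 26, 1997; the filing on September 14, 1997 is on or before that date.

Yes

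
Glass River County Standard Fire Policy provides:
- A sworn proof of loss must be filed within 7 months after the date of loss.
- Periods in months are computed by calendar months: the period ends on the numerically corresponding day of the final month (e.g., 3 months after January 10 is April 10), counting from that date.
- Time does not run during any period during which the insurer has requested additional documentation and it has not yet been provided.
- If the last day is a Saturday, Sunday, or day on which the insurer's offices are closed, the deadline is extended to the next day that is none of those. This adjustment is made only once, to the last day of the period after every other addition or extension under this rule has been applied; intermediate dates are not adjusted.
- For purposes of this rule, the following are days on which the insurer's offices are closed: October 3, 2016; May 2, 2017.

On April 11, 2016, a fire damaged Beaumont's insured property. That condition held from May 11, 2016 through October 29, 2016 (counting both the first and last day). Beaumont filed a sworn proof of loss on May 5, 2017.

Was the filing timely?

No

7 months after April 11, 2016 is November 11, 2016.
From May 11, 2016 through October 29, 2016 inclusive is 172 days; tolling adds 172 days: November 11, 2016 + 172 days = May 2, 2017.
May 2, 2017 is a listed holiday. The next qualifying day is May 3, 2017.
The deadline is May 3, 2017; the filing on May 5, 2017 is after that date.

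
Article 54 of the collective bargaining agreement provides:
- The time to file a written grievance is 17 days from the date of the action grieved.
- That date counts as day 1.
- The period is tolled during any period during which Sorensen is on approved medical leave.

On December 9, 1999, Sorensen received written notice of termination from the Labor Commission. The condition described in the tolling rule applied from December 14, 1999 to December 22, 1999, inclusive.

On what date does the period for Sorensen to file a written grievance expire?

Counting December 9, 1999 as day 1, day 17 is December 25, 1999.
From December 14, 1999 through December 22, 1999 inclusive is 9 days; tolling adds 9 days: December 25, 1999 + 9 days = January 3, 2000.

January 3, 2000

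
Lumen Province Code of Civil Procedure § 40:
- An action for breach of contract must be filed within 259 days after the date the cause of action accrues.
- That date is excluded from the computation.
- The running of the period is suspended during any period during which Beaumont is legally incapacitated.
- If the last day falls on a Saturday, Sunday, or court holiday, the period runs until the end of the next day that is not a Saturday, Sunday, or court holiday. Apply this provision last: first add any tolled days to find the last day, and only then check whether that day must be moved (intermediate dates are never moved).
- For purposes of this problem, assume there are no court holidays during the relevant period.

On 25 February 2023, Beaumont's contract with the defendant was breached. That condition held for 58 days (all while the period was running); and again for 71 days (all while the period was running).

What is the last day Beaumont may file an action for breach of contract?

March 19, 2024

259 days after 25 February 2023 is November 11, 2023.
Tolling adds 58 days: November 11, 2023 + 58 days = January 8, 2024.
Tolling adds 71 days: January 8, 2024 + 71 days = March 19, 2024.
March 19, 2024 is a Tuesday and not a court holiday, so no extension applies.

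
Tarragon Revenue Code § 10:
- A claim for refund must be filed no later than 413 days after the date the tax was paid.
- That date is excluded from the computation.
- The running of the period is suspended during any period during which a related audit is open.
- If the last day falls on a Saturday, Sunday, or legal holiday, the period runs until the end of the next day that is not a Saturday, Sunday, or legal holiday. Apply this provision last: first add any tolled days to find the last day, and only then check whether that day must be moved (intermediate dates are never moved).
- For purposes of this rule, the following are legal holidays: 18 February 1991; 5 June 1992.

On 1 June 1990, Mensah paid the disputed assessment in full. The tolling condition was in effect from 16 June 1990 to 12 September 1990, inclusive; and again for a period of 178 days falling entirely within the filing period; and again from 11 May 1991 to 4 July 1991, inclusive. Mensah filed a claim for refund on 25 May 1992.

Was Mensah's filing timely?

Yes

413 days after 1 June 1990 is July 19, 1991.
From June 16, 1990 through September 12, 1990 inclusive is 89 days; tolling adds 89 days: July 19, 1991 + 89 days = October 16, 1991.
Tolling adds 178 days: October 16, 1991 + 178 days = April 11, 1992.
From May 11, 1991 through July 4, 1991 inclusive is 55 days; tolling adds 55 days: April 11, 1992 + 55 days = June 5, 1992.
June 5, 1992 is a listed holiday; June 6, 1992 is Saturday; June 7, 1992 is Sunday. The next qualifying day is June 8, 1992.
The deadline is June 8, 1992; the filing on May 25, 1992 is on or before that date.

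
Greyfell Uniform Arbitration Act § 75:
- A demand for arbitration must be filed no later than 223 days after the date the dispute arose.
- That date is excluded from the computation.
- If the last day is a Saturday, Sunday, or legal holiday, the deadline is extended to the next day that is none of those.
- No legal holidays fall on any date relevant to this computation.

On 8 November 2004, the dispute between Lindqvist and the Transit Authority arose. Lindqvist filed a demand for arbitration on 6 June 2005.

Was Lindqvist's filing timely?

223 days after 8 November 2004 is June 19, 2005.
June 19, 2005 is Sunday. The next qualifying day is June 20, 2005.
The deadline is June 20, 2005; the filing on June 6, 2005 is on or before that date.

Yes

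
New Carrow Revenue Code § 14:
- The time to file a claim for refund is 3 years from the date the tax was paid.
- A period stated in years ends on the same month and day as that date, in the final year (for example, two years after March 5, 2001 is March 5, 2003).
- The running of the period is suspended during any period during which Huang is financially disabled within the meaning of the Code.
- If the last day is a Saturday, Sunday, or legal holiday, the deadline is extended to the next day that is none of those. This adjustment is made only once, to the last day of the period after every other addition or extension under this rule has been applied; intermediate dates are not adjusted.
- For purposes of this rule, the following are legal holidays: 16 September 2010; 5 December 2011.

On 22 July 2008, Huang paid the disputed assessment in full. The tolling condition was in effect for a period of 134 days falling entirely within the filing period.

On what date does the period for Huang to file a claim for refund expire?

December 6, 2011

3 years after 22 July 2008 is July 22, 2011.
Tolling adds 134 days: July 22, 2011 + 134 days = December 3, 2011.
December 3, 2011 is Saturday; December 4, 2011 is Sunday; December 5, 2011 is a listed holiday. The next qualifying day is December 6, 2011.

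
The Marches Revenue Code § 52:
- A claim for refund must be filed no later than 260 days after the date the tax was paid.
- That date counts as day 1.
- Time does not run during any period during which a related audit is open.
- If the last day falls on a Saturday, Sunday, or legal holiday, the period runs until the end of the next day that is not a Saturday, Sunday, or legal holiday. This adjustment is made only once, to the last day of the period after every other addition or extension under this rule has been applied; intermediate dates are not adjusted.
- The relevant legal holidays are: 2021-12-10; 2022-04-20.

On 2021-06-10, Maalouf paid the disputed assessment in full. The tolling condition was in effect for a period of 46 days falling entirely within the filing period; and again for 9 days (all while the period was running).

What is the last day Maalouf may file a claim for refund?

April 21, 2022

Counting 2021-06-10 as day 1, day 260 is February 24, 2022.
Tolling adds 46 days: February 24, 2022 + 46 days = April 11, 2022.
Tolling adds 9 days: April 11, 2022 + 9 days = April 20, 2022.
April 20, 2022 is a listed holiday. The next qualifying day is April 21, 2022.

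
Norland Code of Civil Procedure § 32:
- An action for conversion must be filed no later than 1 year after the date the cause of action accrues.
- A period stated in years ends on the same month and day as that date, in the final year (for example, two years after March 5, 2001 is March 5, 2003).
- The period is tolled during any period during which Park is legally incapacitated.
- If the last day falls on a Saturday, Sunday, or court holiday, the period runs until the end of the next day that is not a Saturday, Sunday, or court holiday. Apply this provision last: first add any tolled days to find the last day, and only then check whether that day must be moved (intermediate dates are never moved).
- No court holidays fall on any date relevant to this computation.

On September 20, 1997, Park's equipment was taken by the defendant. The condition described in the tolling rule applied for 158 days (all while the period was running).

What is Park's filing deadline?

February 25, 1999

1 year after September 20, 1997 is September 20, 1998.
Tolling adds 158 days: September 20, 1998 + 158 days = February 25, 1999.
February 25, 1999 is a Thursday and not a court holiday, so no extension applies.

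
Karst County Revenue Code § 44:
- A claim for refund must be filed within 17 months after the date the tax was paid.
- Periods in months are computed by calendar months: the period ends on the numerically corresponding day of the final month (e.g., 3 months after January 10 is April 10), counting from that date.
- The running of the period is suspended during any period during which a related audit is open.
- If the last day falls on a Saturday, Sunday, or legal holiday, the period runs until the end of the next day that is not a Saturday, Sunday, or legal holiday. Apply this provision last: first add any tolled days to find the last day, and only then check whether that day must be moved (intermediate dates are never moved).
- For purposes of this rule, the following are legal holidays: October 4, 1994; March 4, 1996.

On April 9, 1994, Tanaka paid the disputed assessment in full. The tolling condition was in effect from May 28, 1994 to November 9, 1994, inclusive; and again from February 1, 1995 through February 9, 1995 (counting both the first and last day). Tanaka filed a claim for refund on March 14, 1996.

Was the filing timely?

No

17 months after April 9, 1994 is September 9, 1995.
From May 28, 1994 through November 9, 1994 inclusive is 166 days; tolling adds 166 days: September 9, 1995 + 166 days = February 22, 1996.
From February 1, 1995 through February 9, 1995 inclusive is 9 days; tolling adds 9 days: February 22, 1996 + 9 days = March 2, 1996.
March 2, 1996 is Saturday; March 3, 1996 is Sunday; March 4, 1996 is a listed holiday. The next qualifying day is March 5, 1996.
The deadline is March 5, 1996; the filing on March 14, 1996 is after that date.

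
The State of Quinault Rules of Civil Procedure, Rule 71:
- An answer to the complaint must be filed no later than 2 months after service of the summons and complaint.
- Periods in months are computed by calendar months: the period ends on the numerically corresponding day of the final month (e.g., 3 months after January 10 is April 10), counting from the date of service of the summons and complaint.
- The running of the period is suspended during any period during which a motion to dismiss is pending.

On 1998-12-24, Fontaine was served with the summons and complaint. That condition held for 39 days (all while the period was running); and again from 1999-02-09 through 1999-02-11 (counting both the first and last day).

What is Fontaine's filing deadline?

April 7, 1999

2 months after 1998-12-24 is February 24, 1999.
Tolling adds 39 days: February 24, 1999 + 39 days = April 4, 1999.
From February 9, 1999 through February 11, 1999 inclusive is 3 days; tolling adds 3 days: April 4, 1999 + 3 days = April 7, 1999.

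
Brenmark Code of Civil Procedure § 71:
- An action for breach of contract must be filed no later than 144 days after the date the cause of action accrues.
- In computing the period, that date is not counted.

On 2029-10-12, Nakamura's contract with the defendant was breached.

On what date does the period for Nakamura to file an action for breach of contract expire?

March 5, 2030

144 days after 2029-10-12 is March 5, 2030.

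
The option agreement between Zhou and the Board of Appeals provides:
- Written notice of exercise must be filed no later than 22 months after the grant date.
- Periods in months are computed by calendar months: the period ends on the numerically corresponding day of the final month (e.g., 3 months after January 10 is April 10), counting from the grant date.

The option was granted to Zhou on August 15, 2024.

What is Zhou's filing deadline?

22 months after August 15, 2024 is June 15, 2026.

June 15, 2026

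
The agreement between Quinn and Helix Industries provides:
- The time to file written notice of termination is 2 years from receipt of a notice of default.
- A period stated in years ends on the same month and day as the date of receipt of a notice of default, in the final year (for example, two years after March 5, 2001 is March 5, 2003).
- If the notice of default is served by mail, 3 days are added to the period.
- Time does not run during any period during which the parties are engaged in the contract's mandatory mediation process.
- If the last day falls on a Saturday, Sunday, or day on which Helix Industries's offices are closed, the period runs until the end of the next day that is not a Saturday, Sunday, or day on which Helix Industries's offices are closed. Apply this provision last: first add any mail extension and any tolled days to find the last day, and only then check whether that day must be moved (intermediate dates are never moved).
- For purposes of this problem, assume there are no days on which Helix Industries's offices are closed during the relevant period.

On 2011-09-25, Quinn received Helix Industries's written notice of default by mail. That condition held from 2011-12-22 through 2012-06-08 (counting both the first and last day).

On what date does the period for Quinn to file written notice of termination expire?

March 17, 2014

2 years after 2011-09-25 is September 25, 2013.
Service was by mail, adding 3 days: September 25, 2013 + 3 days = September 28, 2013.
From December 22, 2011 through June 8, 2012 inclusive is 170 days; tolling adds 170 days: September 28, 2013 + 170 days = March 17, 2014.
March 17, 2014 is a Monday and not a day on which Helix Industries's offices are closed, so no extension applies.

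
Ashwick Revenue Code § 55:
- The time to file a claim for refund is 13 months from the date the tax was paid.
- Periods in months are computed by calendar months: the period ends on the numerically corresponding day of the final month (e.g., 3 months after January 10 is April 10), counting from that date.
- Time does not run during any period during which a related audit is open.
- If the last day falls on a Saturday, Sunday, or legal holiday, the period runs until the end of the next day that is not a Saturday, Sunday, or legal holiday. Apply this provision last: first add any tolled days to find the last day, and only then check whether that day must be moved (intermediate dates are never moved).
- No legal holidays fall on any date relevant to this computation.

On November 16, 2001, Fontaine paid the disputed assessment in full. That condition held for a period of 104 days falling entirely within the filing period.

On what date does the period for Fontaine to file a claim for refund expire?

13 months after November 16, 2001 is December 16, 2002.
Tolling adds 104 days: December 16, 2002 + 104 days = March 30, 2003.
March 30, 2003 is Sunday. The next qualifying day is March 31, 2003.

March 31, 2003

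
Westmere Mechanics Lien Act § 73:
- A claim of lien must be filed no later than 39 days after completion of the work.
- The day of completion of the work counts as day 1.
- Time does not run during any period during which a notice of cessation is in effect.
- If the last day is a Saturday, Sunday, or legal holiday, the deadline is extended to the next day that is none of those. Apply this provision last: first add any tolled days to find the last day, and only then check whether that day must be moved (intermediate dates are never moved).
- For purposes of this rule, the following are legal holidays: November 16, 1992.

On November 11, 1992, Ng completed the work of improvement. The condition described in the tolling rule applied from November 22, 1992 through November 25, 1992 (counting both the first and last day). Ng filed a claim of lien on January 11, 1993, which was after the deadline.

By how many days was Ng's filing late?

Counting November 11, 1992 as day 1, day 39 is December 19, 1992.
From November 22, 1992 through November 25, 1992 inclusive is 4 days; tolling adds 4 days: December 19, 1992 + 4 days = December 23, 1992.
December 23, 1992 is a Wednesday and not a legal holiday, so no extension applies.
The deadline is December 23, 1992; from December 23, 1992 to January 11, 1993 is 19 days.

19 days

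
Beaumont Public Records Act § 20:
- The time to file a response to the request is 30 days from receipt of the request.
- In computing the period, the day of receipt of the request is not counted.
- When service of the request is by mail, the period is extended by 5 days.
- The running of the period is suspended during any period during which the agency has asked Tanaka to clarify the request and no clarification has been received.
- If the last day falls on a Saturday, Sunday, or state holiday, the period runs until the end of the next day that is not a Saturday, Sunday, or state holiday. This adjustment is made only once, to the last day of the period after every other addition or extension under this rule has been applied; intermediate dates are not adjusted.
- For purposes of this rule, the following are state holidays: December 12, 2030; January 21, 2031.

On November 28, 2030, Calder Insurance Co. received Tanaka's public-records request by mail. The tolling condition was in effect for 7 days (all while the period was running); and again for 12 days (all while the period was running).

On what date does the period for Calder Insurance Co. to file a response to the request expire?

30 days after November 28, 2030 is December 28, 2030.
Service was by mail, adding 5 days: December 28, 2030 + 5 days = January 2, 2031.
Tolling adds 7 days: January 2, 2031 + 7 days = January 9, 2031.
Tolling adds 12 days: January 9, 2031 + 12 days = January 21, 2031.
January 21, 2031 is a listed holiday. The next qualifying day is January 22, 2031.

January 22, 2031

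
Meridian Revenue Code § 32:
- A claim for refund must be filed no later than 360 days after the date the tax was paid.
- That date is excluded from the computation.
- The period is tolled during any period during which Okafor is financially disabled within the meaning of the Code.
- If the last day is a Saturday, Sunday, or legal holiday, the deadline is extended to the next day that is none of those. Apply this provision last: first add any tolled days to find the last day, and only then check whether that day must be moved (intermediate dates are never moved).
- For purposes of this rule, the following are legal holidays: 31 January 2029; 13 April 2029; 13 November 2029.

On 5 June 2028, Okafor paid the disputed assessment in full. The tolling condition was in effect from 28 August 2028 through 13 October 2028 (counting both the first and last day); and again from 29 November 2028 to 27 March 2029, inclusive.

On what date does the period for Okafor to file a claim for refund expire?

360 days after 5 June 2028 is May 31, 2029.
From August 28, 2028 through October 13, 2028 inclusive is 47 days; tolling adds 47 days: May 31, 2029 + 47 days = July 17, 2029.
From November 29, 2028 through March 27, 2029 inclusive is 119 days; tolling adds 119 days: July 17, 2029 + 119 days = November 13, 2029.
November 13, 2029 is a listed holiday. The next qualifying day is November 14, 2029.

November 14, 2029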